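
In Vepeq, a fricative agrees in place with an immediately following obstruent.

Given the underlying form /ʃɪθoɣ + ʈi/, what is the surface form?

[ʃɪθoʐʈi]

/ɣ/ is a voiced velar fricative. The following trigger /ʈ/ is retroflex, so /ɣ/ must become retroflex as well.
A voiced retroflex fricative is [ʐ], so the surface segment is [ʐ].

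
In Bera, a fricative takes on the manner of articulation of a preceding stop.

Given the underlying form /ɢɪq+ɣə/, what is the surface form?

[ɢɪqgə]

/ɣ/ is a voiced velar fricative. The preceding trigger /q/ is a stop, so /ɣ/ must become a stop as well.
Changing only its manner to stop gives [g] — the voiced velar stop.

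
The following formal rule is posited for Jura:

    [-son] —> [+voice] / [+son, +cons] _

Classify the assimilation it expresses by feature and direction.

The structural change is [+voice], and the conditioning segment [+son, +cons] (a sonorant consonant) is itself voiced, so the target comes to share the voicing of its neighbour — voicing assimilation.
Since the environment is written before the underscore, the trigger precedes the target; the direction is progressive.

progressive voicing assimilation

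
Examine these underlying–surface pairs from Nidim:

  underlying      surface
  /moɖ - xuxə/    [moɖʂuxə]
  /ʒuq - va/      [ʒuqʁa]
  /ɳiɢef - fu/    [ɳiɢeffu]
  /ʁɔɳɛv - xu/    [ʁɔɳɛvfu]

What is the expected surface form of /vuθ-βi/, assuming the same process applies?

The data show progressive place assimilation: /x/ → [ʂ] after /ɖ/; /v/ → [ʁ] after /q/; /x/ → [f] after /v/. In each pair only place changes, matching the preceding consonant, while manner and voice stay constant.
Nothing changes in [ɳiɢeffu]: there the adjacent consonants already agree in place (/f/ and /f/ are both labiodental), so this form is consistent with the same rule.
/β/ is a voiced bilabial fricative. The preceding trigger /θ/ is dental, so /β/ must become dental as well.
The voiced dental fricative is [ð], so /β/ → [ð].

[vuθði]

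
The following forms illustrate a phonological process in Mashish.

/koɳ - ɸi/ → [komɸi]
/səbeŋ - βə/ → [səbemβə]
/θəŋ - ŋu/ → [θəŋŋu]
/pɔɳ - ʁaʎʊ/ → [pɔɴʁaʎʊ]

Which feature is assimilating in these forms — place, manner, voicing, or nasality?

place

Underlying /ɳ/ is realised as [m] next to /ɸ/; /ɸ/ itself does not change.
/ɳ/ is retroflex while /ɸ/ is bilabial; the output [m] is bilabial, matching the trigger — so the feature that spreads is place.
Checking the remaining alternations: /ŋ/ → [m] before /β/ (velar → bilabial, matching bilabial); /ɳ/ → [ɴ] before /ʁ/ (retroflex → uvular, matching uvular) — only place changes, and always toward the following segment.
No alternation appears in [θəŋŋu]: there the adjacent consonants already agree in place (/ŋ/ and /ŋ/ are both velar), so this form is consistent with the same rule.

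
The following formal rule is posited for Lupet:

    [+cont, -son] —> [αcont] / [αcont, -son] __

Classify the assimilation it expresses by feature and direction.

progressive manner assimilation

The shared variable α links the value of [cont] on the target to that of the neighbouring obstruent. [cont] distinguishes stops from fricatives — a manner-of-articulation feature — so this is manner assimilation.
Since the environment is written before the underscore, the trigger precedes the target; the direction is progressive.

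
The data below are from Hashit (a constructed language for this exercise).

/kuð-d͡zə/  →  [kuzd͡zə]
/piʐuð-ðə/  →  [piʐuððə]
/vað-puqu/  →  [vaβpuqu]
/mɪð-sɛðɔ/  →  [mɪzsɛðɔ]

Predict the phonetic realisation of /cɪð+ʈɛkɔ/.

[cɪʐʈɛkɔ]

The data show regressive place assimilation: /ð/ → [z] before /d͡z/; /ð/ → [β] before /p/; /ð/ → [z] before /s/. In each pair only place changes, matching the following consonant, while manner and voice stay constant.
No alternation appears in [piʐuððə]: there the adjacent consonants already agree in place (/ð/ and /ð/ are both dental), so this form is consistent with the same rule.
The rule targets /ð/ (voiced dental fricative), which sits before the trigger /ʈ/ (retroflex).
Changing only its place to retroflex gives [ʐ] — the voiced retroflex fricative.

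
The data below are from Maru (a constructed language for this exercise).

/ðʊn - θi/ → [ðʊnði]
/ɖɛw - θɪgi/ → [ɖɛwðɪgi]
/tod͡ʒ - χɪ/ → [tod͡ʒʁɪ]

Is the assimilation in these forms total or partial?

Underlying /θ/ is realised as [ð] next to /n/; /n/ itself does not change.
The change voiceless → voiced matches the voicing of the preceding /n/, identifying this as voicing assimilation.
Place and manner are unchanged, so the assimilation is partial, not total.
The same holds elsewhere in the data: /θ/ → [ð] after /w/ (voiceless → voiced, matching voiced); /χ/ → [ʁ] after /d͡ʒ/ (voiceless → voiced, matching voiced) — only voicing changes, and always toward the preceding segment.

partial assimilation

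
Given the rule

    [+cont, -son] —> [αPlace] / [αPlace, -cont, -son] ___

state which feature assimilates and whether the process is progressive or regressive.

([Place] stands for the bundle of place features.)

The shared variable α links the value of the place features (abbreviated [Place]) on the target to the same value on the neighbouring segment, so place is the feature that assimilates.
The conditioning segment sits to the left of the focus bar, meaning the trigger precedes the segment that changes — progressive assimilation.

progressive place assimilation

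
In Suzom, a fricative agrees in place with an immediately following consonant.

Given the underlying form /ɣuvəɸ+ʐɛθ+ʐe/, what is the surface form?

[ɣuvəʂʐɛʂʐe]

/ɸ/ is a voiceless bilabial fricative. The following trigger /ʐ/ is retroflex, so /ɸ/ must become retroflex as well.
Changing only its place to retroflex gives [ʂ] — the voiceless retroflex fricative.
The same rule applies at the second boundary: /θ/ → [ʂ] next to /ʐ/.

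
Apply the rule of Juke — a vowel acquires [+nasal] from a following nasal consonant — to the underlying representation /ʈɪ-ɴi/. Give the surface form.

/ɪ/ sits next to the nasal /ɴ/ and is therefore nasalised to [ɪ̃].

[ʈɪ̃ɴi]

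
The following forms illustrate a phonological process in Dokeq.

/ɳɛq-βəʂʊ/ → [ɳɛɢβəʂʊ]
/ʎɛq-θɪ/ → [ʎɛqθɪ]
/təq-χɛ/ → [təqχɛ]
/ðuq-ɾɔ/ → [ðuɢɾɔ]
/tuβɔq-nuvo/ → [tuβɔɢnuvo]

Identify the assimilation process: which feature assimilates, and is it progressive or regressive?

regressive voicing assimilation

Underlying /q/ is realised as [ɢ] next to /β/; /β/ itself does not change.
The change voiceless → voiced matches the voicing of the following /β/, identifying this as voicing assimilation.
Place and manner are unchanged, so the assimilation is partial, not total.
Checking the remaining alternations: /q/ → [ɢ] before /ɾ/ (voiceless → voiced, matching voiced); /q/ → [ɢ] before /n/ (voiceless → voiced, matching voiced) — only voicing changes, and always toward the following segment.
No alternation appears in [ʎɛqθɪ], [təqχɛ]: there the adjacent consonants already agree in voicing (/q/ and /θ/ are both voiceless; /q/ and /χ/ are both voiceless), so these forms are consistent with the same rule.
The trigger is the following segment, so the direction is regressive (anticipatory).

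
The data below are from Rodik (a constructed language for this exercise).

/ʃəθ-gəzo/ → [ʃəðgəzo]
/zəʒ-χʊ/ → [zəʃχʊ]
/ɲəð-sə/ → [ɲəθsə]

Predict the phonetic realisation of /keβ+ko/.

The data show regressive voicing assimilation: /θ/ → [ð] before /g/; /ʒ/ → [ʃ] before /χ/; /ð/ → [θ] before /s/. In each pair only voicing changes, matching the following consonant, while place and manner stay constant.
/β/ is a voiced bilabial fricative. The following trigger /k/ is voiceless, so /β/ must become voiceless as well.
Changing only its voicing to voiceless gives [ɸ] — the voiceless bilabial fricative.

[keɸko]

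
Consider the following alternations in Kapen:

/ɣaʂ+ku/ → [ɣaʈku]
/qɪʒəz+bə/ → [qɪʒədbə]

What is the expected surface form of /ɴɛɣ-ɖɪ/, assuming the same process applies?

The data show regressive manner assimilation: /ʂ/ → [ʈ] before /k/; /z/ → [d] before /b/. In each pair only manner changes, matching the following consonant, while place and voice stay constant.
The rule targets /ɣ/ (voiced velar fricative), which sits before the trigger /ɖ/ (stop).
Changing only its manner to stop gives [g] — the voiced velar stop.

[ɴɛgɖɪ]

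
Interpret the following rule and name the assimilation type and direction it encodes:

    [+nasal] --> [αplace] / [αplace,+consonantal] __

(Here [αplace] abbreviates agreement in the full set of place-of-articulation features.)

The rule copies the place features (abbreviated [place]) from the environment onto the target, so the assimilating feature is place.
The conditioning segment sits to the left of the focus bar, meaning the trigger precedes the segment that changes — progressive assimilation.

progressive place assimilation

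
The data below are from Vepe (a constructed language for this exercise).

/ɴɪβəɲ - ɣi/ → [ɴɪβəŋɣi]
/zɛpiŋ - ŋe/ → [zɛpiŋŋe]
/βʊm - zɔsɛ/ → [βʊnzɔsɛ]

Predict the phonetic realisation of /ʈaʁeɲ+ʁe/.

[ʈaʁeɴʁe]

The data show regressive place assimilation: /ɲ/ → [ŋ] before /ɣ/; /m/ → [n] before /z/. In each pair only place changes, matching the following consonant, while manner and voice stay constant.
Nothing changes in [zɛpiŋŋe]: there the adjacent consonants already agree in place (/ŋ/ and /ŋ/ are both velar), so this form is consistent with the same rule.
/ɲ/ is a voiced palatal nasal. The following trigger /ʁ/ is uvular, so /ɲ/ must become uvular as well.
The voiced uvular nasal is [ɴ], so /ɲ/ → [ɴ].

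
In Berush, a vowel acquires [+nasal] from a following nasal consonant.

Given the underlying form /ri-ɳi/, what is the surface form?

[rĩɳi]

The vowel /i/ is adjacent to the following nasal /ɳ/, so it acquires [+nasal] and surfaces as [ĩ].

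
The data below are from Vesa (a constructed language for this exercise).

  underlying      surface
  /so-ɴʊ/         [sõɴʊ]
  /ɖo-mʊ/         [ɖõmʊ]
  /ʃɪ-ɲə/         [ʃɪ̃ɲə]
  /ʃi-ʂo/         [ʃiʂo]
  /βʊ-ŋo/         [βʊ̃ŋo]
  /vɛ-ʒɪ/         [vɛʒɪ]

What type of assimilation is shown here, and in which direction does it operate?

regressive nasality assimilation (vowel nasalisation)

The vowel /o/ surfaces as nasalised [õ] next to the following nasal /ɴ/ — it has acquired the [+nasal] feature of its neighbour.
Likewise in the remaining data: /o/ → [õ] before /m/; /ɪ/ → [ɪ̃] before /ɲ/; /ʊ/ → [ʊ̃] before /ŋ/ — each time a vowel is nasalised next to a following nasal.
No change occurs in [ʃiʂo], [vɛʒɪ] because the vowel at the boundary is adjacent to an oral consonant, not a nasal (/i/ next to /ʂ/; /ɛ/ next to /ʒ/).
Because the conditioning nasal is to the right of the vowel that changes, the process is regressive (anticipatory).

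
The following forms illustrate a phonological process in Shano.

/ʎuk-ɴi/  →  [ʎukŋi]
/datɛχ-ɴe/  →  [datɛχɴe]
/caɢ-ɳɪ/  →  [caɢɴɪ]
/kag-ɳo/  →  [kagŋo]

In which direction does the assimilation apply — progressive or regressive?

progressive

Comparing underlying and surface forms, /ɴ/ → [ŋ] is the alternation; the neighbouring /k/ is constant.
/ɴ/ is uvular while /k/ is velar; the output [ŋ] is velar, matching the trigger — so the feature that spreads is place.
Checking the remaining alternations: /ɳ/ → [ɴ] after /ɢ/ (retroflex → uvular, matching uvular); /ɳ/ → [ŋ] after /g/ (retroflex → velar, matching velar) — only place changes, and always toward the preceding segment.
No alternation appears in [datɛχɴe]: there the adjacent consonants already agree in place (/ɴ/ and /χ/ are both uvular), so this form is consistent with the same rule.
Since the segment that changes follows the conditioning segment, the assimilation is progressive.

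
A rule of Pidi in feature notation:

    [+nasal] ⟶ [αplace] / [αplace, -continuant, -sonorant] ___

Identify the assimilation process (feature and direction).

The shared variable α links the value of the place features (abbreviated [place]) on the target to the same value on the neighbouring segment, so place is the feature that assimilates.
The conditioning segment sits to the left of the focus bar, meaning the trigger precedes the segment that changes — progressive assimilation.

progressive place assimilation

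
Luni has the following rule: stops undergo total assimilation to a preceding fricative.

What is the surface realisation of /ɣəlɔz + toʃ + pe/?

/t/ is the segment targeted by the rule; it sits immediately after /z/, so it assimilates completely and surfaces as [z].
The same rule applies at the second boundary: /p/ → [ʃ] next to /ʃ/.

[ɣəlɔzzoʃʃe]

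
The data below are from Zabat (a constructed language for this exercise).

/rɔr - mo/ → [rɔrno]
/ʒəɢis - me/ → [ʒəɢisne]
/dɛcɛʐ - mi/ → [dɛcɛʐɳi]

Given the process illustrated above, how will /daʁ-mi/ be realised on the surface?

The data show progressive place assimilation: /m/ → [n] after /r/; /m/ → [n] after /s/; /m/ → [ɳ] after /ʐ/. In each pair only place changes, matching the preceding consonant, while manner and voice stay constant.
The rule targets /m/ (voiced bilabial nasal), which sits after the trigger /ʁ/ (uvular).
A voiced uvular nasal is [ɴ], so the surface segment is [ɴ].

[daʁɴi]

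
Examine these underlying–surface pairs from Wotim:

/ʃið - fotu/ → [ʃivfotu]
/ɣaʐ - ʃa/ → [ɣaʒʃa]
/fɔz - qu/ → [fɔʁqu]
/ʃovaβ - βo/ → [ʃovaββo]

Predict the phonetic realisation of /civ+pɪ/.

The data show regressive place assimilation: /ð/ → [v] before /f/; /ʐ/ → [ʒ] before /ʃ/; /z/ → [ʁ] before /q/. In each pair only place changes, matching the following consonant, while manner and voice stay constant.
No alternation appears in [ʃovaββo]: there the adjacent consonants already agree in place (/β/ and /β/ are both bilabial), so this form is consistent with the same rule.
/v/ is a voiced labiodental fricative. The following trigger /p/ is bilabial, so /v/ must become bilabial as well.
Changing only its place to bilabial gives [β] — the voiced bilabial fricative.

[ciβpɪ]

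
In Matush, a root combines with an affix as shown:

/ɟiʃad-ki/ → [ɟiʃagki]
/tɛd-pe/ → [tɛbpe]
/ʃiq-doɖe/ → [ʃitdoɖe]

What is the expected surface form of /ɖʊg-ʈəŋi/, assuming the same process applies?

[ɖʊɖʈəŋi]

The data show regressive place assimilation: /d/ → [g] before /k/; /d/ → [b] before /p/; /q/ → [t] before /d/. In each pair only place changes, matching the following consonant, while manner and voice stay constant.
The rule targets /g/ (voiced velar stop), which sits before the trigger /ʈ/ (retroflex).
The voiced retroflex stop is [ɖ], so /g/ → [ɖ].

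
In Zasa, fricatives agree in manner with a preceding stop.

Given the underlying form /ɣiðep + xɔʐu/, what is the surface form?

[ɣiðepkɔʐu]

/x/ is a voiceless velar fricative. The preceding trigger /p/ is a stop, so /x/ must become a stop as well.
The voiceless velar stop is [k], so /x/ → [k].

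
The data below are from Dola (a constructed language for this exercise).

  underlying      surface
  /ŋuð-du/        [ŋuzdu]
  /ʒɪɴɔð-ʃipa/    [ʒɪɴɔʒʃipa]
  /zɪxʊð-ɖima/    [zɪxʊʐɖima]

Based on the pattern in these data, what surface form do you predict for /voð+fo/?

[vovfo]

The data show regressive place assimilation: /ð/ → [z] before /d/; /ð/ → [ʒ] before /ʃ/; /ð/ → [ʐ] before /ɖ/. In each pair only place changes, matching the following consonant, while manner and voice stay constant.
/ð/ is a voiced dental fricative. The following trigger /f/ is labiodental, so /ð/ must become labiodental as well.
Changing only its place to labiodental gives [v] — the voiced labiodental fricative.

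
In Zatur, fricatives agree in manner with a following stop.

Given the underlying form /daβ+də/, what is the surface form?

[dabdə]

/β/ is a voiced bilabial fricative. The following trigger /d/ is a stop, so /β/ must become a stop as well.
The voiced bilabial stop is [b], so /β/ → [b].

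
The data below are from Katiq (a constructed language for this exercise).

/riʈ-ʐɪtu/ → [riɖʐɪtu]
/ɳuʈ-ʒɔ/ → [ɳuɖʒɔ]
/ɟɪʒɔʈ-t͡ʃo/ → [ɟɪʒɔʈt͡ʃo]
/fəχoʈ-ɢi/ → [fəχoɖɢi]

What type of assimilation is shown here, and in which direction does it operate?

Comparing underlying and surface forms, /ʈ/ → [ɖ] is the alternation; the neighbouring /ʐ/ is constant.
The change voiceless → voiced matches the voicing of the following /ʐ/, identifying this as voicing assimilation.
Place and manner are unchanged, so the assimilation is partial, not total.
The other alternating forms pattern the same way: /ʈ/ → [ɖ] before /ʒ/ (voiceless → voiced, matching voiced); /ʈ/ → [ɖ] before /ɢ/ (voiceless → voiced, matching voiced) — only voicing changes, and always toward the following segment.
No alternation appears in [ɟɪʒɔʈt͡ʃo]: there the adjacent consonants already agree in voicing (/ʈ/ and /t͡ʃ/ are both voiceless), so this form is consistent with the same rule.
Since the segment that changes precedes the conditioning segment, the assimilation is regressive.

regressive voicing assimilation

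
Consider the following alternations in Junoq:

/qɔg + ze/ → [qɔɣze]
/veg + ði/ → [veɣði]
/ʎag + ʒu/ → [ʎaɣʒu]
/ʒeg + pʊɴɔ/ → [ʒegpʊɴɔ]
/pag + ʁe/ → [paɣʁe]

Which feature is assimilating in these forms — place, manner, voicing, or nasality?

Comparing underlying and surface forms, /g/ → [ɣ] is the alternation; the neighbouring /z/ is constant.
/g/ is a stop while /z/ is a fricative; the output [ɣ] is a fricative, matching the trigger — so the feature that spreads is manner.
The other alternating forms pattern the same way: /g/ → [ɣ] before /ð/ (stop → fricative, matching a fricative); /g/ → [ɣ] before /ʒ/ (stop → fricative, matching a fricative); /g/ → [ɣ] before /ʁ/ (stop → fricative, matching a fricative) — only manner changes, and always toward the following segment.
No alternation appears in [ʒegpʊɴɔ]: there the adjacent consonants already agree in manner (/g/ and /p/ are both stops), so this form is consistent with the same rule.

manner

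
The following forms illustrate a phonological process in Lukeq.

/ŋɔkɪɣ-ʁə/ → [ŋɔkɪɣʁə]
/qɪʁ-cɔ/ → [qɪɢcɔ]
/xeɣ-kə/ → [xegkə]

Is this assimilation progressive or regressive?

regressive

Comparing underlying and surface forms, /ʁ/ → [ɢ] is the alternation; the neighbouring /c/ is constant.
The change fricative → stop matches the manner of the following /c/, identifying this as manner assimilation.
The other alternating form patterns the same way: /ɣ/ → [g] before /k/ (fricative → stop, matching a stop) — only manner changes, and always toward the following segment.
No alternation appears in [ŋɔkɪɣʁə]: there the adjacent consonants already agree in manner (/ɣ/ and /ʁ/ are both fricatives), so this form is consistent with the same rule.
Since the segment that changes precedes the conditioning segment, the assimilation is regressive.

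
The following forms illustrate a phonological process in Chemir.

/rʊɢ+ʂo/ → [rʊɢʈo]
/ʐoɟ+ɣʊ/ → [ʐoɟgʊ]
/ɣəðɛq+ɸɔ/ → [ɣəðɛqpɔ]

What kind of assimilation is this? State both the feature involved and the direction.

progressive manner assimilation

Comparing underlying and surface forms, /ʂ/ → [ʈ] is the alternation; the neighbouring /ɢ/ is constant.
/ʂ/ is a fricative while /ɢ/ is a stop; the output [ʈ] is a stop, matching the trigger — so the feature that spreads is manner.
Place and voice are unchanged, so the assimilation is partial, not total.
The same holds elsewhere in the data: /ɣ/ → [g] after /ɟ/ (fricative → stop, matching a stop); /ɸ/ → [p] after /q/ (fricative → stop, matching a stop) — only manner changes, and always toward the preceding segment.
Since the segment that changes follows the conditioning segment, the assimilation is progressive.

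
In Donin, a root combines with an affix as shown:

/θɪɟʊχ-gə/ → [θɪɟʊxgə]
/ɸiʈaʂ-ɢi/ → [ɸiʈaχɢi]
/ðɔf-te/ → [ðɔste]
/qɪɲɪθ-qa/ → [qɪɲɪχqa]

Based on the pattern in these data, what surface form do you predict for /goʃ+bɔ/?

The data show regressive place assimilation: /χ/ → [x] before /g/; /ʂ/ → [χ] before /ɢ/; /f/ → [s] before /t/; /θ/ → [χ] before /q/. In each pair only place changes, matching the following consonant, while manner and voice stay constant.
/ʃ/ is a voiceless postalveolar fricative. The following trigger /b/ is bilabial, so /ʃ/ must become bilabial as well.
Changing only its place to bilabial gives [ɸ] — the voiceless bilabial fricative.

[goɸbɔ]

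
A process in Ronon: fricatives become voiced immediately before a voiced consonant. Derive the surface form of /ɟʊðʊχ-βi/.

/χ/ is a voiceless uvular fricative. The following trigger /β/ is voiced, so /χ/ must become voiced as well.
Changing only its voicing to voiced gives [ʁ] — the voiced uvular fricative.

[ɟʊðʊʁβi]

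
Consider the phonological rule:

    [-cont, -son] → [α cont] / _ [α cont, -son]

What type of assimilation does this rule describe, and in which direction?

regressive manner assimilation

The shared variable α links the value of [cont] on the target to that of the neighbouring obstruent. [cont] distinguishes stops from fricatives — a manner-of-articulation feature — so this is manner assimilation.
Since the environment is written after the underscore, the trigger follows the target; the direction is regressive.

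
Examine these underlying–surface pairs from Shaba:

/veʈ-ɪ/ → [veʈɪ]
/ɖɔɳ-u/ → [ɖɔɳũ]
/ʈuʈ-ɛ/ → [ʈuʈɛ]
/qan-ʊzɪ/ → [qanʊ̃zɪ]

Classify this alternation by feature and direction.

progressive nasality assimilation (vowel nasalisation)

The vowel /u/ surfaces as nasalised [ũ] next to the preceding nasal /ɳ/ — it has acquired the [+nasal] feature of its neighbour.
The other form shows the same pattern: /ʊ/ → [ʊ̃] after /n/ — each time a vowel is nasalised next to a preceding nasal.
No change occurs in [veʈɪ], [ʈuʈɛ] because the vowel at the boundary is adjacent to an oral consonant, not a nasal (/ɪ/ next to /ʈ/; /ɛ/ next to /ʈ/).
Because the conditioning nasal is to the left of the vowel that changes, the process is progressive (perseverative).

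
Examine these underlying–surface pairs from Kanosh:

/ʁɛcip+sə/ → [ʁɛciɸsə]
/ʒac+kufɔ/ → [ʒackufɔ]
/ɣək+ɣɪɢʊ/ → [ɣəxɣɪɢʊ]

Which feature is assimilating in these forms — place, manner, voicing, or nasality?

manner

Comparing underlying and surface forms, /p/ → [ɸ] is the alternation; the neighbouring /s/ is constant.
The change stop → fricative matches the manner of the following /s/, identifying this as manner assimilation.
The same holds elsewhere in the data: /k/ → [x] before /ɣ/ (stop → fricative, matching a fricative) — only manner changes, and always toward the following segment.
No alternation appears in [ʒackufɔ]: there the adjacent consonants already agree in manner (/c/ and /k/ are both stops), so this form is consistent with the same rule.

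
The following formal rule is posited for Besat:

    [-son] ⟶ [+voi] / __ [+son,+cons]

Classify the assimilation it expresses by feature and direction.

The structural change is [+voi], and the conditioning segment [+son,+cons] (a sonorant consonant) is itself voiced, so the target comes to share the voicing of its neighbour — voicing assimilation.
The conditioning segment sits to the right of the focus bar, meaning the trigger follows the segment that changes — regressive assimilation.

regressive voicing assimilation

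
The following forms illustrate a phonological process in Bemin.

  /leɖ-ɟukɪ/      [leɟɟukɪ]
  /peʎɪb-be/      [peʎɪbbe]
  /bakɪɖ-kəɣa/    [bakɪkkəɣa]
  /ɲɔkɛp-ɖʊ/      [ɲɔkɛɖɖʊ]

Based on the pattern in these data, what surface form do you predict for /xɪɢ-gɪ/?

The data show regressive total assimilation (/ɖ/ → [ɟ] before /ɟ/; /ɖ/ → [k] before /k/; /p/ → [ɖ] before /ɖ/): in every case the target segment becomes identical to its following neighbour, copying more than a single feature.
In [peʎɪbbe] the two consonants at the boundary are already identical (/b/ + /b/), so the rule applies vacuously and nothing changes.
/ɢ/ is the segment targeted by the rule; it sits immediately before /g/, so it assimilates completely and surfaces as [g].

[xɪggɪ]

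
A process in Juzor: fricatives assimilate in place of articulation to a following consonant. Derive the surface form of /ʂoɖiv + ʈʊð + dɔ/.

The rule targets /v/ (voiced labiodental fricative), which sits before the trigger /ʈ/ (retroflex).
The voiced retroflex fricative is [ʐ], so /v/ → [ʐ].
At the second juncture, /ð/ likewise becomes [z] adjacent to /d/.

[ʂoɖiʐʈʊzdɔ]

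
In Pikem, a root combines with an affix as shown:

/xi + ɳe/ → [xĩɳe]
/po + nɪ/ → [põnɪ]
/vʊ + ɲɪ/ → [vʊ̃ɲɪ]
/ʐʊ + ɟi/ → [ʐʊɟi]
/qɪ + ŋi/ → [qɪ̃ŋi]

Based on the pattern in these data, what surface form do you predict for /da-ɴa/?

[dãɴa]

The data show regressive nasality assimilation (vowel nasalisation): /i/ → [ĩ] before /ɳ/; /o/ → [õ] before /n/; /ʊ/ → [ʊ̃] before /ɲ/; /ɪ/ → [ɪ̃] before /ŋ/ — a vowel is nasalised by an immediately following nasal consonant.
No change occurs in [ʐʊɟi] because the vowel at the boundary is adjacent to an oral consonant, not a nasal (/ʊ/ next to /ɟ/).
The vowel /a/ is adjacent to the following nasal /ɴ/, so it acquires [+nasal] and surfaces as [ã].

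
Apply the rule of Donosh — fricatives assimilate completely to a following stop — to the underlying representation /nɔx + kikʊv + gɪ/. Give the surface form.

/x/ is the segment targeted by the rule; it sits immediately before /k/, so it assimilates completely and surfaces as [k].
At the second juncture, /v/ likewise becomes [g] adjacent to /g/.

[nɔkkikʊggɪ]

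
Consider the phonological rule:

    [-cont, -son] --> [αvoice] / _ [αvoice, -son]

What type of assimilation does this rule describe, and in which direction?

regressive voicing assimilation

The rule copies [voice] from the environment onto the target, so the assimilating feature is voicing.
The conditioning segment sits to the right of the focus bar, meaning the trigger follows the segment that changes — regressive assimilation.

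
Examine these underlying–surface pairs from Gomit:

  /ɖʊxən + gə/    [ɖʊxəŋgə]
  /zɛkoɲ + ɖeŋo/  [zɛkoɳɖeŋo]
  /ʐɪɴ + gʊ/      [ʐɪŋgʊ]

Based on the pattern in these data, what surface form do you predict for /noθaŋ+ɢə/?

The data show regressive place assimilation: /n/ → [ŋ] before /g/; /ɲ/ → [ɳ] before /ɖ/; /ɴ/ → [ŋ] before /g/. In each pair only place changes, matching the following consonant, while manner and voice stay constant.
The rule targets /ŋ/ (voiced velar nasal), which sits before the trigger /ɢ/ (uvular).
Changing only its place to uvular gives [ɴ] — the voiced uvular nasal.

[noθaɴɢə]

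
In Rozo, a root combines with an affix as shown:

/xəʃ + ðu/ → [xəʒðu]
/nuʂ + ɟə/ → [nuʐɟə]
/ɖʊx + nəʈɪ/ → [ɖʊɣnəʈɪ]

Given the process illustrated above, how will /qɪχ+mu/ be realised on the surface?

[qɪʁmu]

The data show regressive voicing assimilation: /ʃ/ → [ʒ] before /ð/; /ʂ/ → [ʐ] before /ɟ/; /x/ → [ɣ] before /n/. In each pair only voicing changes, matching the following consonant, while place and manner stay constant.
The rule targets /χ/ (voiceless uvular fricative), which sits before the trigger /m/ (voiced).
Changing only its voicing to voiced gives [ʁ] — the voiced uvular fricative.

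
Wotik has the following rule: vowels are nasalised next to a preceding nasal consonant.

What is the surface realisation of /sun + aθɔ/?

[sunãθɔ]

/a/ sits next to the nasal /n/ and is therefore nasalised to [ã].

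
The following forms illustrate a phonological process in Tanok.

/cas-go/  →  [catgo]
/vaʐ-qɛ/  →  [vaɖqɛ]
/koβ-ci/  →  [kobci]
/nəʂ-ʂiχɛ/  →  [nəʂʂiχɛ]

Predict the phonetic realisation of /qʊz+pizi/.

The data show regressive manner assimilation: /s/ → [t] before /g/; /ʐ/ → [ɖ] before /q/; /β/ → [b] before /c/. In each pair only manner changes, matching the following consonant, while place and voice stay constant.
No alternation appears in [nəʂʂiχɛ]: there the adjacent consonants already agree in manner (/ʂ/ and /ʂ/ are both fricatives), so this form is consistent with the same rule.
The rule targets /z/ (voiced alveolar fricative), which sits before the trigger /p/ (stop).
A voiced alveolar stop is [d], so the surface segment is [d].

[qʊdpizi]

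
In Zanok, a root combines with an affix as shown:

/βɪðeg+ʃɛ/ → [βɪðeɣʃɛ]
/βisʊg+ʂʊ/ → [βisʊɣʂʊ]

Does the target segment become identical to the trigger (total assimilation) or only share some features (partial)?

Underlying /g/ is realised as [ɣ] next to /ʃ/; /ʃ/ itself does not change.
/g/ is a stop while /ʃ/ is a fricative; the output [ɣ] is a fricative, matching the trigger — so the feature that spreads is manner.
Place and voice are unchanged, so the assimilation is partial, not total.
Checking the remaining alternation: /g/ → [ɣ] before /ʂ/ (stop → fricative, matching a fricative) — only manner changes, and always toward the following segment.

partial assimilation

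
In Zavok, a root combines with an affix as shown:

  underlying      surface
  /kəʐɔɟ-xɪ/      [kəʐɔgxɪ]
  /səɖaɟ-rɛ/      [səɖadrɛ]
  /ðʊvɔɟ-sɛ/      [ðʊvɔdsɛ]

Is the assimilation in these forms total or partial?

partial assimilation

The segment that alternates is /ɟ/, which surfaces as [g] when adjacent to /x/.
/ɟ/ is palatal while /x/ is velar; the output [g] is velar, matching the trigger — so the feature that spreads is place.
Manner and voice are unchanged, so the assimilation is partial, not total.
The same holds elsewhere in the data: /ɟ/ → [d] before /r/ (palatal → alveolar, matching alveolar); /ɟ/ → [d] before /s/ (palatal → alveolar, matching alveolar) — only place changes, and always toward the following segment.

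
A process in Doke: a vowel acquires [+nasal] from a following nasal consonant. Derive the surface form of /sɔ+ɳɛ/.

[sɔ̃ɳɛ]

The vowel /ɔ/ is adjacent to the following nasal /ɳ/, so it acquires [+nasal] and surfaces as [ɔ̃].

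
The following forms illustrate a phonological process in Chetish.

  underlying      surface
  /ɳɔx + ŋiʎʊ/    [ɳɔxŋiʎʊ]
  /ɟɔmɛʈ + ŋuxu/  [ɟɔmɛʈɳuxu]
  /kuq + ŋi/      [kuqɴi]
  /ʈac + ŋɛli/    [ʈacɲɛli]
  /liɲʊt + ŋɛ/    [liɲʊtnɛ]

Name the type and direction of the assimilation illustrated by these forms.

Comparing underlying and surface forms, /ŋ/ → [ɳ] is the alternation; the neighbouring /ʈ/ is constant.
The change velar → retroflex matches the place of the preceding /ʈ/, identifying this as place assimilation.
Manner and voice are unchanged, so the assimilation is partial, not total.
The same holds elsewhere in the data: /ŋ/ → [ɴ] after /q/ (velar → uvular, matching uvular); /ŋ/ → [ɲ] after /c/ (velar → palatal, matching palatal); /ŋ/ → [n] after /t/ (velar → alveolar, matching alveolar) — only place changes, and always toward the preceding segment.
Nothing changes in [ɳɔxŋiʎʊ]: there the adjacent consonants already agree in place (/ŋ/ and /x/ are both velar), so this form is consistent with the same rule.
Since the segment that changes follows the conditioning segment, the assimilation is progressive.

progressive place assimilation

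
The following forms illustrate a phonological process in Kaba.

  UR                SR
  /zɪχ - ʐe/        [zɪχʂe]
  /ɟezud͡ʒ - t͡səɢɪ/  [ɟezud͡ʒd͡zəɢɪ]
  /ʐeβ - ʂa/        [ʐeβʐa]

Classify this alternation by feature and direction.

progressive voicing assimilation

Comparing underlying and surface forms, /ʐ/ → [ʂ] is the alternation; the neighbouring /χ/ is constant.
The change voiced → voiceless matches the voicing of the preceding /χ/, identifying this as voicing assimilation.
Place and manner are unchanged, so the assimilation is partial, not total.
The same holds elsewhere in the data: /t͡s/ → [d͡z] after /d͡ʒ/ (voiceless → voiced, matching voiced); /ʂ/ → [ʐ] after /β/ (voiceless → voiced, matching voiced) — only voicing changes, and always toward the preceding segment.
The trigger is the preceding segment, so the direction is progressive (perseverative).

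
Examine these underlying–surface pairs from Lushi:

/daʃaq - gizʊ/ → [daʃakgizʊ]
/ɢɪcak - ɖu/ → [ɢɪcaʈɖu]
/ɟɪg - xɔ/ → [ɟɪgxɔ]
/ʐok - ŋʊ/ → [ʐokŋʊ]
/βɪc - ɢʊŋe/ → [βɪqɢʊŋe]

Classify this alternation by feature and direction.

Underlying /q/ is realised as [k] next to /g/; /g/ itself does not change.
The change uvular → velar matches the place of the following /g/, identifying this as place assimilation.
Manner and voice are unchanged, so the assimilation is partial, not total.
The other alternating forms pattern the same way: /k/ → [ʈ] before /ɖ/ (velar → retroflex, matching retroflex); /c/ → [q] before /ɢ/ (palatal → uvular, matching uvular) — only place changes, and always toward the following segment.
No alternation appears in [ɟɪgxɔ], [ʐokŋʊ]: there the adjacent consonants already agree in place (/g/ and /x/ are both velar; /k/ and /ŋ/ are both velar), so these forms are consistent with the same rule.
The trigger is the following segment, so the direction is regressive (anticipatory).

regressive place assimilation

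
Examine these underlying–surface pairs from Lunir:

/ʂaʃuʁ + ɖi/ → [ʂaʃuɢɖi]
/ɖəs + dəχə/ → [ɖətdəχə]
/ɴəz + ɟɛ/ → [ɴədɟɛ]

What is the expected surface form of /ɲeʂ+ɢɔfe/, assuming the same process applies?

[ɲeʈɢɔfe]

The data show regressive manner assimilation: /ʁ/ → [ɢ] before /ɖ/; /s/ → [t] before /d/; /z/ → [d] before /ɟ/. In each pair only manner changes, matching the following consonant, while place and voice stay constant.
/ʂ/ is a voiceless retroflex fricative. The following trigger /ɢ/ is a stop, so /ʂ/ must become a stop as well.
Changing only its manner to stop gives [ʈ] — the voiceless retroflex stop.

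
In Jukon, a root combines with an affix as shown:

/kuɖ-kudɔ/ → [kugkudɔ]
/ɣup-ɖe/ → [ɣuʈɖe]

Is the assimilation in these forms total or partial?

The segment that alternates is /ɖ/, which surfaces as [g] when adjacent to /k/.
/ɖ/ is retroflex while /k/ is velar; the output [g] is velar, matching the trigger — so the feature that spreads is place.
Manner and voice are unchanged, so the assimilation is partial, not total.
The other alternating form patterns the same way: /p/ → [ʈ] before /ɖ/ (bilabial → retroflex, matching retroflex) — only place changes, and always toward the following segment.

partial assimilation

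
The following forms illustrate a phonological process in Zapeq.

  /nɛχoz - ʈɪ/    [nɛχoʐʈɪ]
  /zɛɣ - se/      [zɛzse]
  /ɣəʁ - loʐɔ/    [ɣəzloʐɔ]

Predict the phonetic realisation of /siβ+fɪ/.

[sivfɪ]

The data show regressive place assimilation: /z/ → [ʐ] before /ʈ/; /ɣ/ → [z] before /s/; /ʁ/ → [z] before /l/. In each pair only place changes, matching the following consonant, while manner and voice stay constant.
/β/ is a voiced bilabial fricative. The following trigger /f/ is labiodental, so /β/ must become labiodental as well.
Changing only its place to labiodental gives [v] — the voiced labiodental fricative.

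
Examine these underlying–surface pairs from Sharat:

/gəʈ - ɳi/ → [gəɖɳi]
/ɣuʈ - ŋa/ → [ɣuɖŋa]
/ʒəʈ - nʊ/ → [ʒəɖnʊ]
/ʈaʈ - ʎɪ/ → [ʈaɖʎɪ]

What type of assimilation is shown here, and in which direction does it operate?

Underlying /ʈ/ is realised as [ɖ] next to /ɳ/; /ɳ/ itself does not change.
The change voiceless → voiced matches the voicing of the following /ɳ/, identifying this as voicing assimilation.
Place and manner are unchanged, so the assimilation is partial, not total.
The same holds elsewhere in the data: /ʈ/ → [ɖ] before /ŋ/ (voiceless → voiced, matching voiced); /ʈ/ → [ɖ] before /n/ (voiceless → voiced, matching voiced); /ʈ/ → [ɖ] before /ʎ/ (voiceless → voiced, matching voiced) — only voicing changes, and always toward the following segment.
Since the segment that changes precedes the conditioning segment, the assimilation is regressive.

regressive voicing assimilation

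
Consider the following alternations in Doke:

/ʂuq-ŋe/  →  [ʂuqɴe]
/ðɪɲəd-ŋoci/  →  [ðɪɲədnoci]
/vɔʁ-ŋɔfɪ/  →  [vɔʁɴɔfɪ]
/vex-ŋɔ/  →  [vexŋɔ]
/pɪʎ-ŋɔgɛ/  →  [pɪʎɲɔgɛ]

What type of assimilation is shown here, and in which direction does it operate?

progressive place assimilation

Comparing underlying and surface forms, /ŋ/ → [ɴ] is the alternation; the neighbouring /q/ is constant.
The change velar → uvular matches the place of the preceding /q/, identifying this as place assimilation.
Manner and voice are unchanged, so the assimilation is partial, not total.
The same holds elsewhere in the data: /ŋ/ → [n] after /d/ (velar → alveolar, matching alveolar); /ŋ/ → [ɴ] after /ʁ/ (velar → uvular, matching uvular); /ŋ/ → [ɲ] after /ʎ/ (velar → palatal, matching palatal) — only place changes, and always toward the preceding segment.
No alternation appears in [vexŋɔ]: there the adjacent consonants already agree in place (/ŋ/ and /x/ are both velar), so this form is consistent with the same rule.
The trigger is the preceding segment, so the direction is progressive (perseverative).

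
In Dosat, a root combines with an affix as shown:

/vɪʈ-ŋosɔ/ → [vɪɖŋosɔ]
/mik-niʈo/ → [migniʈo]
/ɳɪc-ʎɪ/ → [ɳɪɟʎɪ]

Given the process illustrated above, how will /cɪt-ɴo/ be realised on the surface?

The data show regressive voicing assimilation: /ʈ/ → [ɖ] before /ŋ/; /k/ → [g] before /n/; /c/ → [ɟ] before /ʎ/. In each pair only voicing changes, matching the following consonant, while place and manner stay constant.
/t/ is a voiceless alveolar stop. The following trigger /ɴ/ is voiced, so /t/ must become voiced as well.
Changing only its voicing to voiced gives [d] — the voiced alveolar stop.

[cɪdɴo]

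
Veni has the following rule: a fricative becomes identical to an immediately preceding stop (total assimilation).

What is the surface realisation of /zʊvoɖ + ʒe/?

[zʊvoɖɖe]

/ʒ/ is the segment targeted by the rule; it sits immediately after /ɖ/, so it assimilates completely and surfaces as [ɖ].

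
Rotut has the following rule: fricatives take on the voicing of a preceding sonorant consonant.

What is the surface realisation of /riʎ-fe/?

The rule targets /f/ (voiceless labiodental fricative), which sits after the trigger /ʎ/ (voiced).
The voiced labiodental fricative is [v], so /f/ → [v].

[riʎve]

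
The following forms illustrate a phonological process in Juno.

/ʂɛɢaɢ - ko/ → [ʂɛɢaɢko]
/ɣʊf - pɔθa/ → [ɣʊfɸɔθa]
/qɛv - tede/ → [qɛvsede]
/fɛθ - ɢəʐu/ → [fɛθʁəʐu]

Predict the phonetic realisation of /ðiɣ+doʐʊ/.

[ðiɣzoʐʊ]

The data show progressive manner assimilation: /p/ → [ɸ] after /f/; /t/ → [s] after /v/; /ɢ/ → [ʁ] after /θ/. In each pair only manner changes, matching the preceding consonant, while place and voice stay constant.
No alternation appears in [ʂɛɢaɢko]: there the adjacent consonants already agree in manner (/k/ and /ɢ/ are both stops), so this form is consistent with the same rule.
/d/ is a voiced alveolar stop. The preceding trigger /ɣ/ is a fricative, so /d/ must become a fricative as well.
A voiced alveolar fricative is [z], so the surface segment is [z].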